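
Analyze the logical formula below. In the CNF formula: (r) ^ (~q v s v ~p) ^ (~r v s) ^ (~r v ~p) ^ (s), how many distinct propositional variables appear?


Identify each variable that appears in the formula.
Variables found: p, q, r, s
Count = 4

4


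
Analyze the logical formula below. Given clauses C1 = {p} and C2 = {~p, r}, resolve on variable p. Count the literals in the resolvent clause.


Remove p from C1 and ~p from C2.
C1 remainder: {}
C2 remainder: {r}
Union (resolvent): {r}
Resolvent has 1 literal(s).

1


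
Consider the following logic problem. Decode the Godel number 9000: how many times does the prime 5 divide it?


Factorize 9000 by dividing by 5 repeatedly.
Division steps: 5 divides 9000 exactly 3 time(s).
Exponent of 5 = 3

3


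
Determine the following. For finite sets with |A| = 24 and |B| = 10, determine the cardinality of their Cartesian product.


The Cartesian product A x B contains all ordered pairs (a, b).
|A x B| = |A| * |B| = 24 * 10 = 240

240


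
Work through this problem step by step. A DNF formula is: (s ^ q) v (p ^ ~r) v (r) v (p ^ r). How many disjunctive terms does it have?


A DNF formula is a disjunction of terms (conjunctions).
Terms are separated by v.
Counting the disjuncts: 4 terms.

4


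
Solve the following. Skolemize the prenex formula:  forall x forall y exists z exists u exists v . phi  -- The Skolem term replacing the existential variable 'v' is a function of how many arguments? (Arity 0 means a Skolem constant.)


Quantifier prefix: forall x forall y exists z exists u exists v
'v' is existentially quantified at position 5.
Universal variables preceding it: x, y
Skolem function arity = 2

2


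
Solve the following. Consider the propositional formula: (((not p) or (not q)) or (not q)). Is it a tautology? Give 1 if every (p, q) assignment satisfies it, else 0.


Check all 4 assignments:
p=0, q=0: 1
p=0, q=1: 1
p=1, q=0: 1
p=1, q=1: 0
Satisfying count = 3/4.
Tautology iff count = 4: no.

0


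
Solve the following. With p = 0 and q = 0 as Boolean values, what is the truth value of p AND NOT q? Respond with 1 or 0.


p = 0, q = 0
Operation: p AND NOT q
Evaluate: 0 AND NOT 0 = 0

0


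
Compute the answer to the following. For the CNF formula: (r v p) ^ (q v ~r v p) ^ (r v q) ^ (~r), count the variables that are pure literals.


Check each variable for pure literal status:
p: pure positive
q: pure positive
r: mixed (not pure)
Pure literal count = 2

2


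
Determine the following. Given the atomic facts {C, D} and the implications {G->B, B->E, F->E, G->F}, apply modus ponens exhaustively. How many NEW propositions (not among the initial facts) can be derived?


Initial facts: {C, D}
Apply modus ponens to closure:
  (no implication fires)
Final known: {C, D}
New propositions: {(none)}
Count = 0

0


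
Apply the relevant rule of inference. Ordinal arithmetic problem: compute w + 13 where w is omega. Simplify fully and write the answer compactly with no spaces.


Compute w + 13.
Ordinal + is associative but NOT commutative; for finite n>0, n + w = w but w + n stays w+n.
w + 13 is already in normal form (a successor ordinal beyond w).
Result = w+13

w+13


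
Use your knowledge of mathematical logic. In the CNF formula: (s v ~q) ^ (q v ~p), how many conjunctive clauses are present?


A CNF formula is a conjunction of clauses.
Clauses are separated by ^.
Counting the conjuncts: 2 clauses.

2


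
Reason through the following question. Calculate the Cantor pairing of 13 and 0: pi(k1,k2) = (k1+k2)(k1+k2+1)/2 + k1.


k1 + k2 = 13
(k1+k2)(k1+k2+1)/2 = 13 * 14 / 2 = 91
pi = 91 + 13 = 104

104


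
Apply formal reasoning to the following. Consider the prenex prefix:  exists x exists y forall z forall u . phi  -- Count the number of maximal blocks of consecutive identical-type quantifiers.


Quantifier-type sequence: E E A A  (A=forall, E=exists)
Group into maximal same-type runs:
  Ex2 | Ax2
Number of blocks = 2

2


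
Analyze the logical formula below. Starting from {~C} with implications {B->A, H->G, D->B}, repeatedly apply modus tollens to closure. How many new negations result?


Initial negated facts: {~C}
Apply modus tollens to closure:
  (no implication fires)
Final negated: {~C}
New negations: {(none)}
Count = 0

0


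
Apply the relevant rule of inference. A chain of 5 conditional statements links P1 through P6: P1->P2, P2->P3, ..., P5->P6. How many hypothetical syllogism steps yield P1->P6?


With 5 implications in a chain connecting 6 propositions:
P1->P2, P2->P3, ..., P5->P6
Steps needed = (number of implications) - 1 = 5 - 1 = 4

4


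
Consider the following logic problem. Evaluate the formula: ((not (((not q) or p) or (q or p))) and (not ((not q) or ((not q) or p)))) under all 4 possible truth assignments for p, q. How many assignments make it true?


Check all 4 assignments:
p=0, q=0: 0
p=0, q=1: 0
p=1, q=0: 0
p=1, q=1: 0
Count of True = 0

0


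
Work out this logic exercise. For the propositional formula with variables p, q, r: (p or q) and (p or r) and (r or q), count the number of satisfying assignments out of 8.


Evaluate all 8 assignments for p, q, r:
p=0, q=0, r=0: 0
p=0, q=0, r=1: 0
p=0, q=1, r=0: 0
p=0, q=1, r=1: 1
p=1, q=0, r=0: 0
p=1, q=0, r=1: 1
p=1, q=1, r=0: 1
p=1, q=1, r=1: 1
Satisfying count = 4

4


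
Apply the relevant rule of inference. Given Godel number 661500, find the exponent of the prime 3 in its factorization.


Factorize 661500 by dividing by 3 repeatedly.
Division steps: 3 divides 661500 exactly 3 time(s).
Exponent of 3 = 3

3


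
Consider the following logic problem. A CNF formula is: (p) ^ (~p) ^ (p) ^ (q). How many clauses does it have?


A CNF formula is a conjunction of clauses.
Clauses are separated by ^.
Counting the conjuncts: 4 clauses.

4


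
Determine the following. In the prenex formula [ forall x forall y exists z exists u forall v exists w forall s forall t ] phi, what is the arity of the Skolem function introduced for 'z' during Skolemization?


Quantifier prefix: forall x forall y exists z exists u forall v exists w forall s forall t
'z' is existentially quantified at position 3.
Universal variables preceding it: x, y
Skolem function arity = 2

2


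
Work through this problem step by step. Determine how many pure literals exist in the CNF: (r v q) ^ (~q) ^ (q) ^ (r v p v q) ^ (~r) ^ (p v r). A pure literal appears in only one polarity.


Check each variable for pure literal status:
p: pure positive
q: mixed (not pure)
r: mixed (not pure)
Pure literal count = 1

1


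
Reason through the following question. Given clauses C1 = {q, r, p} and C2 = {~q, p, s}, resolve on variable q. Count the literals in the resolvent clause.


Remove q from C1 and ~q from C2.
C1 remainder: {r, p}
C2 remainder: {p, s}
Union (resolvent): {p, r, s}
Resolvent has 3 literal(s).

3


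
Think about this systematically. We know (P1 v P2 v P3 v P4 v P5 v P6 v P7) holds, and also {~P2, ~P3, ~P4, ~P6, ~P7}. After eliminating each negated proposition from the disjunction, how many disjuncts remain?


Original disjuncts (7): P1, P2, P3, P4, P5, P6, P7
Negated (eliminate): ~P2, ~P3, ~P4, ~P6, ~P7
Remaining disjuncts: P1, P5
Count = 7 - 5 = 2

2


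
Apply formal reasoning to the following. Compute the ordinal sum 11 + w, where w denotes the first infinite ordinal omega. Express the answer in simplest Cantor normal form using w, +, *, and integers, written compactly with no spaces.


Compute 11 + w.
Ordinal + is associative but NOT commutative; for finite n>0, n + w = w but w + n stays w+n.
Any finite left addend is absorbed by w on the right: 11 + w = w.
Result = w

w


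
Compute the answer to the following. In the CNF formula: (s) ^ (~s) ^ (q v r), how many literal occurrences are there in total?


Counting literals in each clause:
Clause 1: 1 literal(s)
Clause 2: 1 literal(s)
Clause 3: 2 literal(s)
Total = 4

4


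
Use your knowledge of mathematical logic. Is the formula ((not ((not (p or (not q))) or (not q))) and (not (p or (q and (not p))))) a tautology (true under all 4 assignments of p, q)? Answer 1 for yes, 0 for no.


Check all 4 assignments:
p=0, q=0: 0
p=0, q=1: 0
p=1, q=0: 0
p=1, q=1: 0
Satisfying count = 0/4.
Tautology iff count = 4: no.

0


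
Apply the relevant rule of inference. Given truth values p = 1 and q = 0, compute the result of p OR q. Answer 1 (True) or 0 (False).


p = 1, q = 0
Operation: p OR q
Evaluate: 1 OR 0 = 1

1


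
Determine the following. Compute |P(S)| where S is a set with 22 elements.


The power set of a set with n elements has 2^n elements.
|P(S)| = 2^22 = 4194304

4194304


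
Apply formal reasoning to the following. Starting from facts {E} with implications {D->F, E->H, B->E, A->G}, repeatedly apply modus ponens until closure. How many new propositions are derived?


Initial facts: {E}
Apply modus ponens to closure:
  E and E->H  =>  H
Final known: {E, H}
New propositions: {H}
Count = 1

1


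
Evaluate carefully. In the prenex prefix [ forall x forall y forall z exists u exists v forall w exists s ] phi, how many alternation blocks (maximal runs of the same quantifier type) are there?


Quantifier-type sequence: A A A E E A E  (A=forall, E=exists)
Group into maximal same-type runs:
  Ax3 | Ex2 | Ax1 | Ex1
Number of blocks = 4

4


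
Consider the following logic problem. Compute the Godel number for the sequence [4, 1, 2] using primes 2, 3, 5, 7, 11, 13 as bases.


Encode each element as an exponent of the corresponding prime:
  2^4 = 16
  3^1 = 3
  5^2 = 25
Product = 16 * 3 * 25 = 1200

1200


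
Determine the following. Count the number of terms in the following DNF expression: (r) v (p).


A DNF formula is a disjunction of terms (conjunctions).
Terms are separated by v.
Counting the disjuncts: 2 terms.

2


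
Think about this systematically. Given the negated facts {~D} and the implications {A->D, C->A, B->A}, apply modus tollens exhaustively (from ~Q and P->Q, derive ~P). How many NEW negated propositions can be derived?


Initial negated facts: {~D}
Apply modus tollens to closure:
  ~D and A->D  =>  ~A
  ~A and C->A  =>  ~C
  ~A and B->A  =>  ~B
Final negated: {~A, ~B, ~C, ~D}
New negations: {~A, ~B, ~C}
Count = 3

3


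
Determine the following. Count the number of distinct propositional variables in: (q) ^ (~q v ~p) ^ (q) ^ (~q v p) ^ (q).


Identify each variable that appears in the formula.
Variables found: p, q
Count = 2

2


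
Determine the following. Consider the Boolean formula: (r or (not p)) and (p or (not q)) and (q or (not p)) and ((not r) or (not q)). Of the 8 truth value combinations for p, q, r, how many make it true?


Evaluate all 8 assignments for p, q, r:
p=0, q=0, r=0: 1
p=0, q=0, r=1: 1
p=0, q=1, r=0: 0
p=0, q=1, r=1: 0
p=1, q=0, r=0: 0
p=1, q=0, r=1: 0
p=1, q=1, r=0: 0
p=1, q=1, r=1: 0
Satisfying count = 2

2


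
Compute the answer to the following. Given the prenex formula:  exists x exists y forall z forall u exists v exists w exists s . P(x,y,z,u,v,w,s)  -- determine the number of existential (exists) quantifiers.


Quantifier prefix: exists x exists y forall z forall u exists v exists w exists s
Mark each quantifier type:
  E E U U E E E
Universal count = 2, Existential count = 5
Asked for existential (exists) quantifiers: 5

5


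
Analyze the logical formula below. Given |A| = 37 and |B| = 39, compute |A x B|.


The Cartesian product A x B contains all ordered pairs (a, b).
|A x B| = |A| * |B| = 37 * 39 = 1443

1443


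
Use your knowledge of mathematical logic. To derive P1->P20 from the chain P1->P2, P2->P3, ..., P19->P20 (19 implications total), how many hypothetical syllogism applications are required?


With 19 implications in a chain connecting 20 propositions:
P1->P2, P2->P3, ..., P19->P20
Steps needed = (number of implications) - 1 = 19 - 1 = 18

18


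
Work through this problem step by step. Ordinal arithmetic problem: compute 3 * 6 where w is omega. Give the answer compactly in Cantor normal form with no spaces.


Compute 3 * 6.
Ordinal * is associative and left-distributive over +, but NOT commutative; for finite n>1, n*w = w but w*n stays w*n.
Both finite; ordinal * agrees with natural *: 3 * 6 = 18.
Result = 18

18


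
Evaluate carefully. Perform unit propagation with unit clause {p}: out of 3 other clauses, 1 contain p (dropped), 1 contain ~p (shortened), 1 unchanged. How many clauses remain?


Satisfied (removed): 1
Shortened (remain): 1
Unchanged (remain): 1
Remaining = 1 + 1 = 2

2


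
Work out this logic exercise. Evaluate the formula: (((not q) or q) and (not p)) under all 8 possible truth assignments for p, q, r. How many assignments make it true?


Check all 8 assignments:
p=0, q=0, r=0: 1
p=0, q=0, r=1: 1
p=0, q=1, r=0: 1
p=0, q=1, r=1: 1
p=1, q=0, r=0: 0
p=1, q=0, r=1: 0
p=1, q=1, r=0: 0
p=1, q=1, r=1: 0
Count of True = 4

4


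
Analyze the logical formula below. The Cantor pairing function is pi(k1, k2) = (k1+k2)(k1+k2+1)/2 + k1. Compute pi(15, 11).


k1 + k2 = 26
(k1+k2)(k1+k2+1)/2 = 26 * 27 / 2 = 351
pi = 351 + 15 = 366

366


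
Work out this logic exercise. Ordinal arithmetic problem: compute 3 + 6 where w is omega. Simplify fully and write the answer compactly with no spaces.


Compute 3 + 6.
Ordinal + is associative but NOT commutative; for finite n>0, n + w = w but w + n stays w+n.
Both operands finite; ordinal + agrees with natural +: 3 + 6 = 9.
Result = 9

9


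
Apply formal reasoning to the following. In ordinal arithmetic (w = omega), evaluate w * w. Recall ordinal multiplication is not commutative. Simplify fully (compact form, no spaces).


Compute w * w.
Ordinal * is associative and left-distributive over +, but NOT commutative; for finite n>1, n*w = w but w*n stays w*n.
w * w = w^2 by definition.
Result = w^2

w^2


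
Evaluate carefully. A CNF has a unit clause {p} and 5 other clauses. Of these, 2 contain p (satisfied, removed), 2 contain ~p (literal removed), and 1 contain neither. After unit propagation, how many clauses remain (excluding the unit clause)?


Satisfied (removed): 2
Shortened (remain): 2
Unchanged (remain): 1
Remaining = 2 + 1 = 3

3


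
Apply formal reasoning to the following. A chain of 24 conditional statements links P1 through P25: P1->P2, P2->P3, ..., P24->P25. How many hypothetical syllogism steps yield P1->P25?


With 24 implications in a chain connecting 25 propositions:
P1->P2, P2->P3, ..., P24->P25
Steps needed = (number of implications) - 1 = 24 - 1 = 23

23


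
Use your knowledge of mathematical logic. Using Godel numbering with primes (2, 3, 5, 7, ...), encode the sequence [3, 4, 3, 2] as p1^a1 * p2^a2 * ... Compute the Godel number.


Encode each element as an exponent of the corresponding prime:
  2^3 = 8
  3^4 = 81
  5^3 = 125
  7^2 = 49
Product = 8 * 81 * 125 * 49 = 3969000

3969000


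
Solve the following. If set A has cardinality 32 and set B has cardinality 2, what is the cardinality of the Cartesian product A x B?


The Cartesian product A x B contains all ordered pairs (a, b).
|A x B| = |A| * |B| = 32 * 2 = 64

64


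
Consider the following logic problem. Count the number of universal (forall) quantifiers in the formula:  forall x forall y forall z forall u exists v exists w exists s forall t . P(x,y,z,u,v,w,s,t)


Quantifier prefix: forall x forall y forall z forall u exists v exists w exists s forall t
Mark each quantifier type:
  U U U U E E E U
Universal count = 5, Existential count = 3
Asked for universal (forall) quantifiers: 5

5


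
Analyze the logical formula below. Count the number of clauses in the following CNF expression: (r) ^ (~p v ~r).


A CNF formula is a conjunction of clauses.
Clauses are separated by ^.
Counting the conjuncts: 2 clauses.

2


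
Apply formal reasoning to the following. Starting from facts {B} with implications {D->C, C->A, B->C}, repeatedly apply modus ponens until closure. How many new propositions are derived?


Initial facts: {B}
Apply modus ponens to closure:
  B and B->C  =>  C
  C and C->A  =>  A
Final known: {A, B, C}
New propositions: {A, C}
Count = 2

2


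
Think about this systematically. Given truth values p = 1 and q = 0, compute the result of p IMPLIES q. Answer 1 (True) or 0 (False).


p = 1, q = 0
Operation: p IMPLIES q
Evaluate: 1 IMPLIES 0 = 0

0


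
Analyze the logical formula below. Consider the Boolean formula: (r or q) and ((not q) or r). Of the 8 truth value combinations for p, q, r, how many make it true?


Evaluate all 8 assignments for p, q, r:
p=0, q=0, r=0: 0
p=0, q=0, r=1: 1
p=0, q=1, r=0: 0
p=0, q=1, r=1: 1
p=1, q=0, r=0: 0
p=1, q=0, r=1: 1
p=1, q=1, r=0: 0
p=1, q=1, r=1: 1
Satisfying count = 4

4


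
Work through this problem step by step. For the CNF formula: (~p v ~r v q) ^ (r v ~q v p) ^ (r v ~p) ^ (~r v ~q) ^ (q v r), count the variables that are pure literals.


Check each variable for pure literal status:
p: mixed (not pure)
q: mixed (not pure)
r: mixed (not pure)
Pure literal count = 0

0


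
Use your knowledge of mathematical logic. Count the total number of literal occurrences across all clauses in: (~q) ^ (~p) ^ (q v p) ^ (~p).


Counting literals in each clause:
Clause 1: 1 literal(s)
Clause 2: 1 literal(s)
Clause 3: 2 literal(s)
Clause 4: 1 literal(s)
Total = 5

5


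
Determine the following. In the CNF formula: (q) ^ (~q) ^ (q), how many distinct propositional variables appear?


Identify each variable that appears in the formula.
Variables found: q
Count = 1

1


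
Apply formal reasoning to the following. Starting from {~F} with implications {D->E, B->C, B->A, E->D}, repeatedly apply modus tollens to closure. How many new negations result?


Initial negated facts: {~F}
Apply modus tollens to closure:
  (no implication fires)
Final negated: {~F}
New negations: {(none)}
Count = 0

0


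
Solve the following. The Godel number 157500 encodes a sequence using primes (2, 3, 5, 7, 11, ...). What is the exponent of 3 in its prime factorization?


Factorize 157500 by dividing by 3 repeatedly.
Division steps: 3 divides 157500 exactly 2 time(s).
Exponent of 3 = 2

2


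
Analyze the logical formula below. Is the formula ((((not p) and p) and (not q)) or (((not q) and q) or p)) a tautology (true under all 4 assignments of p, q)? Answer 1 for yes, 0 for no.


Check all 4 assignments:
p=0, q=0: 0
p=0, q=1: 0
p=1, q=0: 1
p=1, q=1: 1
Satisfying count = 2/4.
Tautology iff count = 4: no.

0


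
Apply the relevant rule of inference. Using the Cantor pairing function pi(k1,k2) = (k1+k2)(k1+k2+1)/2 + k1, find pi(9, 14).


k1 + k2 = 23
(k1+k2)(k1+k2+1)/2 = 23 * 24 / 2 = 276
pi = 276 + 9 = 285

285


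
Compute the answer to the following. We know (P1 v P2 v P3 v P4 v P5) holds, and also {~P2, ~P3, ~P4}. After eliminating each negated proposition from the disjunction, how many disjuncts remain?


Original disjuncts (5): P1, P2, P3, P4, P5
Negated (eliminate): ~P2, ~P3, ~P4
Remaining disjuncts: P1, P5
Count = 5 - 3 = 2

2


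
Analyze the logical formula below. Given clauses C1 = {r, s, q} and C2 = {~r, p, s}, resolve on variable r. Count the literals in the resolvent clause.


Remove r from C1 and ~r from C2.
C1 remainder: {s, q}
C2 remainder: {p, s}
Union (resolvent): {p, q, s}
Resolvent has 3 literal(s).

3


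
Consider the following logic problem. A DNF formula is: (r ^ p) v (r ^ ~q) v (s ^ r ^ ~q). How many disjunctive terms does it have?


A DNF formula is a disjunction of terms (conjunctions).
Terms are separated by v.
Counting the disjuncts: 3 terms.

3


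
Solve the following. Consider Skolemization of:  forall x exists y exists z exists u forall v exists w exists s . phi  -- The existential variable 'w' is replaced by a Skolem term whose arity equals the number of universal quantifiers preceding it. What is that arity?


Quantifier prefix: forall x exists y exists z exists u forall v exists w exists s
'w' is existentially quantified at position 6.
Universal variables preceding it: x, v
Skolem function arity = 2

2


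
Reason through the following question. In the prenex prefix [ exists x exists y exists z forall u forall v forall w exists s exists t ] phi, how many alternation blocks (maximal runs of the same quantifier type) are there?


Quantifier-type sequence: E E E A A A E E  (A=forall, E=exists)
Group into maximal same-type runs:
  Ex3 | Ax3 | Ex2
Number of blocks = 3

3


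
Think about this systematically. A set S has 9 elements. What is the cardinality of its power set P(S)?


The power set of a set with n elements has 2^n elements.
|P(S)| = 2^9 = 512

512


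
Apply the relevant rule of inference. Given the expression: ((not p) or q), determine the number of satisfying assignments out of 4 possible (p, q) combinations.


Check all 4 assignments:
p=0, q=0: 1
p=0, q=1: 1
p=1, q=0: 0
p=1, q=1: 1
Count of True = 3

3


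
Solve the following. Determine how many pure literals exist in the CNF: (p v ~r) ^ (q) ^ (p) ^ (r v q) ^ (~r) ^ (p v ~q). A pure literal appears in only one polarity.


Check each variable for pure literal status:
p: pure positive
q: mixed (not pure)
r: mixed (not pure)
Pure literal count = 1

1


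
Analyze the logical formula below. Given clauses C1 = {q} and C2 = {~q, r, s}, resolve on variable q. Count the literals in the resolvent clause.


Remove q from C1 and ~q from C2.
C1 remainder: {}
C2 remainder: {r, s}
Union (resolvent): {r, s}
Resolvent has 2 literal(s).

2


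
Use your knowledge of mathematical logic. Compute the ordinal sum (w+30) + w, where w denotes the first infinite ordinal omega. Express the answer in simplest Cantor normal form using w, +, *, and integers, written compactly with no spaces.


Compute (w+30) + w.
Ordinal + is associative but NOT commutative; for finite n>0, n + w = w but w + n stays w+n.
(w+30) + w = w + (30+w) = w + w = w*2 (the finite tail 30 is absorbed by the right w).
Result = w*2

w*2


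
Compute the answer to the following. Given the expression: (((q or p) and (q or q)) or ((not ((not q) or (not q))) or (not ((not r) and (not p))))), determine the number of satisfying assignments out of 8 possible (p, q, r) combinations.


Check all 8 assignments:
p=0, q=0, r=0: 0
p=0, q=0, r=1: 1
p=0, q=1, r=0: 1
p=0, q=1, r=1: 1
p=1, q=0, r=0: 1
p=1, q=0, r=1: 1
p=1, q=1, r=0: 1
p=1, q=1, r=1: 1
Count of True = 7

7


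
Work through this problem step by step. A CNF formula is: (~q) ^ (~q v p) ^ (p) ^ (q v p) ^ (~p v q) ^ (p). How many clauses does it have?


A CNF formula is a conjunction of clauses.
Clauses are separated by ^.
Counting the conjuncts: 6 clauses.

6


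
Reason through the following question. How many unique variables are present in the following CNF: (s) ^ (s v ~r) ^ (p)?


Identify each variable that appears in the formula.
Variables found: p, r, s
Count = 3

3


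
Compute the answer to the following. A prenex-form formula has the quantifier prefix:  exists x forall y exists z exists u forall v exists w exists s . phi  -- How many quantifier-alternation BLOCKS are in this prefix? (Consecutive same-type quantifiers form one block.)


Quantifier-type sequence: E A E E A E E  (A=forall, E=exists)
Group into maximal same-type runs:
  Ex1 | Ax1 | Ex2 | Ax1 | Ex2
Number of blocks = 5

5


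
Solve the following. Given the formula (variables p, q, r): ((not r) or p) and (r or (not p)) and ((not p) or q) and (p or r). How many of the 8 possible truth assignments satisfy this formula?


Evaluate all 8 assignments for p, q, r:
p=0, q=0, r=0: 0
p=0, q=0, r=1: 0
p=0, q=1, r=0: 0
p=0, q=1, r=1: 0
p=1, q=0, r=0: 0
p=1, q=0, r=1: 0
p=1, q=1, r=0: 0
p=1, q=1, r=1: 1
Satisfying count = 1

1


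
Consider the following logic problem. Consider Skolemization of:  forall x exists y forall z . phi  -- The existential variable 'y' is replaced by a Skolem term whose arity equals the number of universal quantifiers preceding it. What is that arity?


Quantifier prefix: forall x exists y forall z
'y' is existentially quantified at position 2.
Universal variables preceding it: x
Skolem function arity = 1

1


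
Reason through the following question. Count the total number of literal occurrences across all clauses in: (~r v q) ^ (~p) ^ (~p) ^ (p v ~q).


Counting literals in each clause:
Clause 1: 2 literal(s)
Clause 2: 1 literal(s)
Clause 3: 1 literal(s)
Clause 4: 2 literal(s)
Total = 6

6


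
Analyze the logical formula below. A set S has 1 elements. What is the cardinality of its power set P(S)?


The power set of a set with n elements has 2^n elements.
|P(S)| = 2^1 = 2

2


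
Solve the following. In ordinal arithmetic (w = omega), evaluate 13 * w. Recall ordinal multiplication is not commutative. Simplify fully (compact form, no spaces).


Compute 13 * w.
Ordinal * is associative and left-distributive over +, but NOT commutative; for finite n>1, n*w = w but w*n stays w*n.
For finite n>0, n * w = sup{n*k : k<w} = w. So 13 * w = w.
Result = w

w


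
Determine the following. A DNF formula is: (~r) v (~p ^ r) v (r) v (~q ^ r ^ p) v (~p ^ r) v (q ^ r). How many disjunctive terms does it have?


A DNF formula is a disjunction of terms (conjunctions).
Terms are separated by v.
Counting the disjuncts: 6 terms.

6


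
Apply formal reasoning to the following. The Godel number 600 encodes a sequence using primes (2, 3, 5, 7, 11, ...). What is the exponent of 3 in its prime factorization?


Factorize 600 by dividing by 3 repeatedly.
Division steps: 3 divides 600 exactly 1 time(s).
Exponent of 3 = 1

1


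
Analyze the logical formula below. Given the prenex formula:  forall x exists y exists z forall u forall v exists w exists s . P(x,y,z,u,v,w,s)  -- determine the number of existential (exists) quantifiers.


Quantifier prefix: forall x exists y exists z forall u forall v exists w exists s
Mark each quantifier type:
  U E E U U E E
Universal count = 3, Existential count = 4
Asked for existential (exists) quantifiers: 4

4


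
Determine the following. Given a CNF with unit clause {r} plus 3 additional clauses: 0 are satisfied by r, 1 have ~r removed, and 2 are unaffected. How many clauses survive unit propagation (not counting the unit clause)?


Satisfied (removed): 0
Shortened (remain): 1
Unchanged (remain): 2
Remaining = 1 + 2 = 3

3


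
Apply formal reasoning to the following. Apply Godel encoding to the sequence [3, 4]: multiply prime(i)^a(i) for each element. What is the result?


Encode each element as an exponent of the corresponding prime:
  2^3 = 8
  3^4 = 81
Product = 8 * 81 = 648

648


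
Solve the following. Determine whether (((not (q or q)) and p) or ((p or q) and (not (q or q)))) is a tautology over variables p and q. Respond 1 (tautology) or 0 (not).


Check all 4 assignments:
p=0, q=0: 0
p=0, q=1: 0
p=1, q=0: 1
p=1, q=1: 0
Satisfying count = 1/4.
Tautology iff count = 4: no.

0


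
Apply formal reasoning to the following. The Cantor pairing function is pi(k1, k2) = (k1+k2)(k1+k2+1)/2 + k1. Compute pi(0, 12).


k1 + k2 = 12
(k1+k2)(k1+k2+1)/2 = 12 * 13 / 2 = 78
pi = 78 + 0 = 78

78


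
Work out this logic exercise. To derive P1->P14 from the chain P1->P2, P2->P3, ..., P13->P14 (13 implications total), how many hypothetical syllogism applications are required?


With 13 implications in a chain connecting 14 propositions:
P1->P2, P2->P3, ..., P13->P14
Steps needed = (number of implications) - 1 = 13 - 1 = 12

12


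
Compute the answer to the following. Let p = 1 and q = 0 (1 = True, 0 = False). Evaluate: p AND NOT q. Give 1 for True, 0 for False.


p = 1, q = 0
Operation: p AND NOT q
Evaluate: 1 AND NOT 0 = 1

1


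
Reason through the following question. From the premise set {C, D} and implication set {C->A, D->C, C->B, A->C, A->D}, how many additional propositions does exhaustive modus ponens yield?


Initial facts: {C, D}
Apply modus ponens to closure:
  C and C->A  =>  A
  C and C->B  =>  B
Final known: {A, B, C, D}
New propositions: {A, B}
Count = 2

2


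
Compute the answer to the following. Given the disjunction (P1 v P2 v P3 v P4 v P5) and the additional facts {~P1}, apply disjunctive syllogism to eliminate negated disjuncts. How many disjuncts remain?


Original disjuncts (5): P1, P2, P3, P4, P5
Negated (eliminate): ~P1
Remaining disjuncts: P2, P3, P4, P5
Count = 5 - 1 = 4

4


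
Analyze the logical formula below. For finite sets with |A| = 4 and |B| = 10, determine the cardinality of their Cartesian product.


The Cartesian product A x B contains all ordered pairs (a, b).
|A x B| = |A| * |B| = 4 * 10 = 40

40


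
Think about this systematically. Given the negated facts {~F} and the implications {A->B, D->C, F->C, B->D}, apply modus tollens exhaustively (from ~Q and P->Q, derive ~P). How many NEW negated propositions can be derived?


Initial negated facts: {~F}
Apply modus tollens to closure:
  (no implication fires)
Final negated: {~F}
New negations: {(none)}
Count = 0

0


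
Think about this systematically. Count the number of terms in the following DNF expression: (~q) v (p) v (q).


A DNF formula is a disjunction of terms (conjunctions).
Terms are separated by v.
Counting the disjuncts: 3 terms.

3


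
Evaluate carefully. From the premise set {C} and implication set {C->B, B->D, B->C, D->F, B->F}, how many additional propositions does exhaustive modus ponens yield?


Initial facts: {C}
Apply modus ponens to closure:
  C and C->B  =>  B
  B and B->D  =>  D
  D and D->F  =>  F
Final known: {B, C, D, F}
New propositions: {B, D, F}
Count = 3

3


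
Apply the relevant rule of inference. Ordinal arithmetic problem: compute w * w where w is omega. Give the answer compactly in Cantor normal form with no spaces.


Compute w * w.
Ordinal * is associative and left-distributive over +, but NOT commutative; for finite n>1, n*w = w but w*n stays w*n.
w * w = w^2 by definition.
Result = w^2

w^2


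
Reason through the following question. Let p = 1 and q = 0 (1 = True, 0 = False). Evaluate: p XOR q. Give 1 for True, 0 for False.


p = 1, q = 0
Operation: p XOR q
Evaluate: 1 XOR 0 = 1

1


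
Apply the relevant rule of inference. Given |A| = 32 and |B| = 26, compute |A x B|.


The Cartesian product A x B contains all ordered pairs (a, b).
|A x B| = |A| * |B| = 32 * 26 = 832

832


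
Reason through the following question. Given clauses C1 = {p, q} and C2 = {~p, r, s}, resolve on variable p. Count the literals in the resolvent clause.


Remove p from C1 and ~p from C2.
C1 remainder: {q}
C2 remainder: {r, s}
Union (resolvent): {q, r, s}
Resolvent has 3 literal(s).

3


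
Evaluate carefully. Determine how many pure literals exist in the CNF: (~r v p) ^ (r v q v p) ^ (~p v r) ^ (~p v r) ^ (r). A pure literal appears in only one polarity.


Check each variable for pure literal status:
p: mixed (not pure)
q: pure positive
r: mixed (not pure)
Pure literal count = 1

1


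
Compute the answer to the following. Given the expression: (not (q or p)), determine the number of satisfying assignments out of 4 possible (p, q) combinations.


Check all 4 assignments:
p=0, q=0: 1
p=0, q=1: 0
p=1, q=0: 0
p=1, q=1: 0
Count of True = 1

1


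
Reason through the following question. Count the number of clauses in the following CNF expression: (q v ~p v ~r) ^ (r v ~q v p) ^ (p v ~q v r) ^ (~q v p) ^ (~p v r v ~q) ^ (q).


A CNF formula is a conjunction of clauses.
Clauses are separated by ^.
Counting the conjuncts: 6 clauses.

6


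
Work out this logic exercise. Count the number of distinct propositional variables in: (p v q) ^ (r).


Identify each variable that appears in the formula.
Variables found: p, q, r
Count = 3

3


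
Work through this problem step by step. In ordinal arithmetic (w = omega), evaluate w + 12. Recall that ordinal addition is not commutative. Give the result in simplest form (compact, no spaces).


Compute w + 12.
Ordinal + is associative but NOT commutative; for finite n>0, n + w = w but w + n stays w+n.
w + 12 is already in normal form (a successor ordinal beyond w).
Result = w+12

w+12


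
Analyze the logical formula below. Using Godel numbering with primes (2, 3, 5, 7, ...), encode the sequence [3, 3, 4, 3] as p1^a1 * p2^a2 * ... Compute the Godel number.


Encode each element as an exponent of the corresponding prime:
  2^3 = 8
  3^3 = 27
  5^4 = 625
  7^3 = 343
Product = 8 * 27 * 625 * 343 = 46305000

46305000


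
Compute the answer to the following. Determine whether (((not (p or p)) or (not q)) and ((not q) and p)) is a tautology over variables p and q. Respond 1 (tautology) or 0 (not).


Check all 4 assignments:
p=0, q=0: 0
p=0, q=1: 0
p=1, q=0: 1
p=1, q=1: 0
Satisfying count = 1/4.
Tautology iff count = 4: no.

0


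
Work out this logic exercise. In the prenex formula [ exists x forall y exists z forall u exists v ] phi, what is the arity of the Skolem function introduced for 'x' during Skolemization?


Quantifier prefix: exists x forall y exists z forall u exists v
'x' is existentially quantified at position 1.
No universal quantifiers precede it.
Skolem function arity = 0 (a Skolem constant)

0


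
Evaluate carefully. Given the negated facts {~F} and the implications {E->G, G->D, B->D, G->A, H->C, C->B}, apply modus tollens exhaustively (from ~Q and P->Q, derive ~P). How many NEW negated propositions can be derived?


Initial negated facts: {~F}
Apply modus tollens to closure:
  (no implication fires)
Final negated: {~F}
New negations: {(none)}
Count = 0

0


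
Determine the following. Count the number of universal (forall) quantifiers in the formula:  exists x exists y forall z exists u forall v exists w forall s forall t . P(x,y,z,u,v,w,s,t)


Quantifier prefix: exists x exists y forall z exists u forall v exists w forall s forall t
Mark each quantifier type:
  E E U E U E U U
Universal count = 4, Existential count = 4
Asked for universal (forall) quantifiers: 4

4


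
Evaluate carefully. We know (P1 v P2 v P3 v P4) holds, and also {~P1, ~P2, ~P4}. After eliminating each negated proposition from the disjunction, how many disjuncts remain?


Original disjuncts (4): P1, P2, P3, P4
Negated (eliminate): ~P1, ~P2, ~P4
Remaining disjuncts: P3
Count = 4 - 3 = 1

1


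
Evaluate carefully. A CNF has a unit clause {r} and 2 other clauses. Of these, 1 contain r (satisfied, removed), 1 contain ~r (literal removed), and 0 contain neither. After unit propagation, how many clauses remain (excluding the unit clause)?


Satisfied (removed): 1
Shortened (remain): 1
Unchanged (remain): 0
Remaining = 1 + 0 = 1

1


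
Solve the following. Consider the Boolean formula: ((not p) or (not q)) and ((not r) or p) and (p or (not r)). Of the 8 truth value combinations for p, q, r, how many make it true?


Evaluate all 8 assignments for p, q, r:
p=0, q=0, r=0: 1
p=0, q=0, r=1: 0
p=0, q=1, r=0: 1
p=0, q=1, r=1: 0
p=1, q=0, r=0: 1
p=1, q=0, r=1: 1
p=1, q=1, r=0: 0
p=1, q=1, r=1: 0
Satisfying count = 4

4


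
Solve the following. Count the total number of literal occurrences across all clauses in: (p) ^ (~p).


Counting literals in each clause:
Clause 1: 1 literal(s)
Clause 2: 1 literal(s)
Total = 2

2


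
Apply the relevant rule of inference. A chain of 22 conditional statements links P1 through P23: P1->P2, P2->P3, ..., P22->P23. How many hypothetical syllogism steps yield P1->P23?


With 22 implications in a chain connecting 23 propositions:
P1->P2, P2->P3, ..., P22->P23
Steps needed = (number of implications) - 1 = 22 - 1 = 21

21


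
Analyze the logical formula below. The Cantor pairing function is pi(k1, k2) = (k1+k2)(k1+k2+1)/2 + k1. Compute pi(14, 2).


k1 + k2 = 16
(k1+k2)(k1+k2+1)/2 = 16 * 17 / 2 = 136
pi = 136 + 14 = 150

150


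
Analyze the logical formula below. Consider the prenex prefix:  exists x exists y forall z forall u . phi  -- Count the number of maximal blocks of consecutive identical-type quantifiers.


Quantifier-type sequence: E E A A  (A=forall, E=exists)
Group into maximal same-type runs:
  Ex2 | Ax2
Number of blocks = 2

2


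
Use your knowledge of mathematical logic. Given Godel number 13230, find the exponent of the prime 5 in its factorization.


Factorize 13230 by dividing by 5 repeatedly.
Division steps: 5 divides 13230 exactly 1 time(s).
Exponent of 5 = 1

1


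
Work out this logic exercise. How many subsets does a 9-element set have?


The power set of a set with n elements has 2^n elements.
|P(S)| = 2^9 = 512

512


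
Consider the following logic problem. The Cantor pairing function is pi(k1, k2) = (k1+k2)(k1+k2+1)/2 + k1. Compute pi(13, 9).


k1 + k2 = 22
(k1+k2)(k1+k2+1)/2 = 22 * 23 / 2 = 253
pi = 253 + 13 = 266

266


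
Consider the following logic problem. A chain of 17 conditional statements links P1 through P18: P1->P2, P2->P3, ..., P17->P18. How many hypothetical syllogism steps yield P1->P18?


With 17 implications in a chain connecting 18 propositions:
P1->P2, P2->P3, ..., P17->P18
Steps needed = (number of implications) - 1 = 17 - 1 = 16

16


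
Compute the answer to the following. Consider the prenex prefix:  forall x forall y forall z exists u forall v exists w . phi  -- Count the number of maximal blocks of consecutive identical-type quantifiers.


Quantifier-type sequence: A A A E A E  (A=forall, E=exists)
Group into maximal same-type runs:
  Ax3 | Ex1 | Ax1 | Ex1
Number of blocks = 4

4


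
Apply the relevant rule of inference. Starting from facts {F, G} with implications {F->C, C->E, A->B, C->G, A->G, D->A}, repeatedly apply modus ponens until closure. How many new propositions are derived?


Initial facts: {F, G}
Apply modus ponens to closure:
  F and F->C  =>  C
  C and C->E  =>  E
Final known: {C, E, F, G}
New propositions: {C, E}
Count = 2

2


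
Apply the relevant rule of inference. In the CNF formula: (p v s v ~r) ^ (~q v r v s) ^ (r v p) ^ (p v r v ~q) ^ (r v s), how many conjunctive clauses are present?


A CNF formula is a conjunction of clauses.
Clauses are separated by ^.
Counting the conjuncts: 5 clauses.

5


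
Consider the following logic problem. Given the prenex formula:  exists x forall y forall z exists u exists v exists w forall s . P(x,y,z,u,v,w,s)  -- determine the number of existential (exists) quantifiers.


Quantifier prefix: exists x forall y forall z exists u exists v exists w forall s
Mark each quantifier type:
  E U U E E E U
Universal count = 3, Existential count = 4
Asked for existential (exists) quantifiers: 4

4


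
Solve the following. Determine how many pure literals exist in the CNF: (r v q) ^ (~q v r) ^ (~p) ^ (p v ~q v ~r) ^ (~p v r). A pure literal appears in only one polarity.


Check each variable for pure literal status:
p: mixed (not pure)
q: mixed (not pure)
r: mixed (not pure)
Pure literal count = 0

0


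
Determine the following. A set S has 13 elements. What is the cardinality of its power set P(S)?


The power set of a set with n elements has 2^n elements.
|P(S)| = 2^13 = 8192

8192


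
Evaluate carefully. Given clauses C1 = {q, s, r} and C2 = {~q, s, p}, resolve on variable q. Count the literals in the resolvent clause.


Remove q from C1 and ~q from C2.
C1 remainder: {s, r}
C2 remainder: {s, p}
Union (resolvent): {p, r, s}
Resolvent has 3 literal(s).

3


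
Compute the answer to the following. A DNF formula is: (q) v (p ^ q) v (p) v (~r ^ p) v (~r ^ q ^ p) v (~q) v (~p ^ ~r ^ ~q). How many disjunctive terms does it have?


A DNF formula is a disjunction of terms (conjunctions).
Terms are separated by v.
Counting the disjuncts: 7 terms.

7


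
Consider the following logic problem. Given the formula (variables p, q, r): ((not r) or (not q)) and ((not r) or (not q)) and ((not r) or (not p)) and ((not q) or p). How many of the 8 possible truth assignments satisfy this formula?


Evaluate all 8 assignments for p, q, r:
p=0, q=0, r=0: 1
p=0, q=0, r=1: 1
p=0, q=1, r=0: 0
p=0, q=1, r=1: 0
p=1, q=0, r=0: 1
p=1, q=0, r=1: 0
p=1, q=1, r=0: 1
p=1, q=1, r=1: 0
Satisfying count = 4

4
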